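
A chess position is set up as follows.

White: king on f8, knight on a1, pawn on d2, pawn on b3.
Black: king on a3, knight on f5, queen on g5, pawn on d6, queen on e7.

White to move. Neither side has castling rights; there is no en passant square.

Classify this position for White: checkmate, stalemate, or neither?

White to move; white king on f8.
In check: yes, from the black queen on e7.
King squares — e7: attacked by Nf5; f7: attacked by Qe7; g7: attacked by Nf5; e8: attacked by Qe7; g8: attacked by Qg5.
Legal moves for White: none.
In check with no legal moves → checkmate.

checkmate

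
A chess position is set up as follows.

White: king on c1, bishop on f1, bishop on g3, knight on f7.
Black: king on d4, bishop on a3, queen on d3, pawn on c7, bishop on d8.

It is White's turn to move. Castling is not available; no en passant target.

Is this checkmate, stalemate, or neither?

White to move; white king on c1.
In check: yes, from the black bishop on a3.
King squares — b1: attacked by Qd3; d1: attacked by Qd3; b2: attacked by Ba3; c2: attacked by Qd3; d2: attacked by Qd3.
Legal moves for White: none.
In check with no legal moves → checkmate.

checkmate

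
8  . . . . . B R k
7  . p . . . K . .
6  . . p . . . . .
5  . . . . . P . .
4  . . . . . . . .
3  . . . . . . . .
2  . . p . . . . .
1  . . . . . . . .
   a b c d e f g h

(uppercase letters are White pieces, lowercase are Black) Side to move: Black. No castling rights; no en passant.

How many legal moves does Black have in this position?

Black to move; king on h8.
In check: yes, from the white rook on g8.
Legal moves: Kh7.
Count: 1.

1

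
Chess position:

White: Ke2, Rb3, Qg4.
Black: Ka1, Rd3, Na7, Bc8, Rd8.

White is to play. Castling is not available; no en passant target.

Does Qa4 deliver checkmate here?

yes

After Qa4: black king on a1; in check: yes, from the white queen on a4.
King squares — b1: attacked by Rb3; a2: attacked by Qa4; b2: attacked by Rb3.
Black has no legal moves → checkmate.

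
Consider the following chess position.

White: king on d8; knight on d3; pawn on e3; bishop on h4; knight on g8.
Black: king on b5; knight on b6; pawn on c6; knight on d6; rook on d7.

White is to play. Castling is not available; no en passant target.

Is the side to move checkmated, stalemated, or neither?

White to move; white king on d8.
In check: yes, from the black rook on d7.
King squares — c7: attacked by Rd7; d7: attacked by Nb6; e7: attacked by Rd7; c8: attacked by Nb6; e8: attacked by Nd6.
Legal moves for White: none.
In check with no legal moves → checkmate.

checkmate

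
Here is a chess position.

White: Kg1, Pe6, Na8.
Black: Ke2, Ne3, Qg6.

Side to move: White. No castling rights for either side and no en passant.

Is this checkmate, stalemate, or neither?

neither

White to move; white king on g1.
In check: yes, from the black queen on g6.
King squares — f1: attacked by Ke2; h1: available; f2: attacked by Ke2; g2: attacked by Ne3; h2: available.
Legal moves for White: Kh2, Kh1.
White is in check but has 2 legal moves → neither.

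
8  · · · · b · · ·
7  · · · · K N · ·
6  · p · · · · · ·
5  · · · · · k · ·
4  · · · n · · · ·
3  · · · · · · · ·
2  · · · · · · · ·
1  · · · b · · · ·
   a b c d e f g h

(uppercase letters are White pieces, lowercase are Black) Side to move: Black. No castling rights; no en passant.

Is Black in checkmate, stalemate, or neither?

Black to move; black king on f5.
In check: no.
Legal moves for Black include: Bxf7, Bd7, Bc6, Bb5, Bea4, Kg6, Kg4, Kf4, Ke4, Ne6, Nc6+, Nb5, Nf3, Nb3, Ne2, Nc2, Bh5, Bg4, ... (list truncated; more exist).
Black has legal moves and is not in check → neither.

neither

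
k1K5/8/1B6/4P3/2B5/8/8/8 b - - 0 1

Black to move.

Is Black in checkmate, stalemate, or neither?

Black to move; black king on a8.
In check: no.
King squares — a7: attacked by Bb6; b7: attacked by Kc8; b8: attacked by Kc8.
Legal moves for Black: none.
Not in check and no legal moves → stalemate.

stalemate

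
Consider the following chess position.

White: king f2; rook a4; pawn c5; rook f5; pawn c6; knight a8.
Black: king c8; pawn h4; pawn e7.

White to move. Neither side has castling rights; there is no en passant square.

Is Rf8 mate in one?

yes

After Rf8: black king on c8; in check: yes, from the white rook on f8.
King squares — b7: attacked by Pc6; c7: attacked by Na8; d7: attacked by Pc6; b8: attacked by Rf8; d8: attacked by Rf8.
Black has no legal moves → checkmate.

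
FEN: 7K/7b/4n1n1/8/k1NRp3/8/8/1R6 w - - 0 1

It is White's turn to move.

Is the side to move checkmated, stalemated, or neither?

White to move; white king on h8.
In check: yes, from the black knight on g6.
King squares — g7: attacked by Ne6; h7: available; g8: attacked by Bh7.
Legal moves for White: Kxh7.
White is in check but has 1 legal move → neither.

neither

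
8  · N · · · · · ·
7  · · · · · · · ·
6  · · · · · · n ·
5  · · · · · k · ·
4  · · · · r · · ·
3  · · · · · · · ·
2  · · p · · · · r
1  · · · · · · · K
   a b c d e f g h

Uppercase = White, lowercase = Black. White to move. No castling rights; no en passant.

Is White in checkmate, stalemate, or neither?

neither

White to move; white king on h1.
In check: yes, from the black rook on h2.
Legal moves for White: Kxh2, Kg1.
White is in check but has 2 legal moves → neither.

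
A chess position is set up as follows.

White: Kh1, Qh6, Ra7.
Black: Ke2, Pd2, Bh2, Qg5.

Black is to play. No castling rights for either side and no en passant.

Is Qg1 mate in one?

After Qg1: white king on h1; in check: yes, from the black queen on g1.
King squares — g1: attacked by Bh2; g2: attacked by Qg1; h2: attacked by Qg1.
White has no legal moves → checkmate.

yes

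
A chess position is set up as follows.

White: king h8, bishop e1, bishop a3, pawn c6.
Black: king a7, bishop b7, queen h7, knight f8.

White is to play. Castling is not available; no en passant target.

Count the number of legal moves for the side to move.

0

White to move; king on h8.
In check: yes, from the black queen on h7.
Legal moves: none.
Count: 0.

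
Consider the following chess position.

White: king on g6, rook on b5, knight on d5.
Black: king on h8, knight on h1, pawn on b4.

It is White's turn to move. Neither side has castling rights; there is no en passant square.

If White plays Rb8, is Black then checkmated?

After Rb8: black king on h8; in check: yes, from the white rook on b8.
King squares — g7: attacked by Kg6; h7: attacked by Kg6; g8: attacked by Rb8.
Black has no legal moves → checkmate.

yes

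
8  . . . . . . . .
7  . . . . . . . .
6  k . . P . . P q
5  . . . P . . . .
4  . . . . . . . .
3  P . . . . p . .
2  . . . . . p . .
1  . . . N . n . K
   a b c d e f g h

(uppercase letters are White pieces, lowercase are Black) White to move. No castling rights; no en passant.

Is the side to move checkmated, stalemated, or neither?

checkmate

White to move; white king on h1.
In check: yes, from the black queen on h6.
King squares — g1: attacked by Pf2; g2: attacked by Pf3; h2: attacked by Nf1.
Legal moves for White: none.
In check with no legal moves → checkmate.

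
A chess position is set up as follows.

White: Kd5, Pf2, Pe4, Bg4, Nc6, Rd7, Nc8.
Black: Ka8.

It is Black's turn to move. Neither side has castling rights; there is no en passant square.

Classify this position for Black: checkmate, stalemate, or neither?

stalemate

Black to move; black king on a8.
In check: no.
King squares — a7: attacked by Nc6; b7: attacked by Rd7; b8: attacked by Nc6.
Legal moves for Black: none.
Not in check and no legal moves → stalemate.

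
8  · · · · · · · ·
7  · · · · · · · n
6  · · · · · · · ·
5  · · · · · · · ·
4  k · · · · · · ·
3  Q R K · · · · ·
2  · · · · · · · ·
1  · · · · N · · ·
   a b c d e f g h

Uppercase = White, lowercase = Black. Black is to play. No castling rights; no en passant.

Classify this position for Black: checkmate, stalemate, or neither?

Black to move; black king on a4.
In check: yes, from the white queen on a3.
King squares — a3: attacked by Rb3; b3: attacked by Qa3; b4: attacked by Qa3; a5: attacked by Qa3; b5: attacked by Rb3.
Legal moves for Black: none.
In check with no legal moves → checkmate.

checkmate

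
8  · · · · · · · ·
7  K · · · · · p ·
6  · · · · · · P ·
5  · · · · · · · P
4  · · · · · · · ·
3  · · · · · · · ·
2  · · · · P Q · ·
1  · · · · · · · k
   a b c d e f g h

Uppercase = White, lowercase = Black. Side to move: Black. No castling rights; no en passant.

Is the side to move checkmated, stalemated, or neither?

Black to move; black king on h1.
In check: no.
King squares — g1: attacked by Qf2; g2: attacked by Qf2; h2: attacked by Qf2.
Legal moves for Black: none.
Not in check and no legal moves → stalemate.

stalemate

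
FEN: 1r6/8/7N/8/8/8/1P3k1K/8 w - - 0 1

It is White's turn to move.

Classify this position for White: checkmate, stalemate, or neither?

neither

White to move; white king on h2.
In check: no.
Legal moves for White: Ng8, Nf7, Nf5, Ng4+, Kh3, Kh1, b3, b4.
White has 8 legal moves and is not in check → neither.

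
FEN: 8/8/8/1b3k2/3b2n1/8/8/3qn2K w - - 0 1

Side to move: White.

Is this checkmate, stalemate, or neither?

stalemate

White to move; white king on h1.
In check: no.
King squares — g1: attacked by Bd4; g2: attacked by Ne1; h2: attacked by Ng4.
Legal moves for White: none.
Not in check and no legal moves → stalemate.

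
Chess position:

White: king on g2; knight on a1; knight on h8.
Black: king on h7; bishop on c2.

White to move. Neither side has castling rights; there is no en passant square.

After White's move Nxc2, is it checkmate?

no

After Nxc2: black king on h7; in check: no.
Black is not in check, so this cannot be checkmate.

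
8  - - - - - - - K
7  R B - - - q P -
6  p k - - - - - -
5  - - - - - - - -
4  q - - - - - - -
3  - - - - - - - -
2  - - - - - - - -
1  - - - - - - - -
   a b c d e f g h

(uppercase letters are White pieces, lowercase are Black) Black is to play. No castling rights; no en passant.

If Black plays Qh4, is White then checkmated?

After Qh4: white king on h8; in check: yes, from the black queen on h4.
King squares — g7: own pawn; h7: attacked by Qh4; g8: attacked by Qf7.
White has no legal moves → checkmate.

yes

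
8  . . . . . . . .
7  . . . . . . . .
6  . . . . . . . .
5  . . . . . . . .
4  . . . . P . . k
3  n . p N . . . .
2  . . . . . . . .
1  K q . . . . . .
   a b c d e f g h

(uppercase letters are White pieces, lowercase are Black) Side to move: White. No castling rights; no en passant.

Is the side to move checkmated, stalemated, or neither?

checkmate

White to move; white king on a1.
In check: yes, from the black queen on b1.
King squares — b1: attacked by Na3; a2: attacked by Qb1; b2: attacked by Qb1.
Legal moves for White: none.
In check with no legal moves → checkmate.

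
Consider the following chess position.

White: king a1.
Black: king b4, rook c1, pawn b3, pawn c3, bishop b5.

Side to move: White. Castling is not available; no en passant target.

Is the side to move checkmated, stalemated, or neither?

White to move; white king on a1.
In check: yes, from the black rook on c1.
King squares — b1: attacked by Rc1; a2: attacked by Pb3; b2: attacked by Pc3.
Legal moves for White: none.
In check with no legal moves → checkmate.

checkmate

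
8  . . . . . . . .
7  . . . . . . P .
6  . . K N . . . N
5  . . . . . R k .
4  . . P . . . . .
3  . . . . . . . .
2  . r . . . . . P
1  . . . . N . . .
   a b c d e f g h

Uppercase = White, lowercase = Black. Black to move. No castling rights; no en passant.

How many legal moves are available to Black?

3

Black to move; king on g5.
In check: yes, from the white rook on f5.
Legal moves: Kxh6, Kg6, Kh4.
Count: 3.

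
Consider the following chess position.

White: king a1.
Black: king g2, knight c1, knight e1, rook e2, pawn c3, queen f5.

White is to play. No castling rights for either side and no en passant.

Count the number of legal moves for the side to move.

White to move; king on a1.
In check: no.
Legal moves: none.
Count: 0.

0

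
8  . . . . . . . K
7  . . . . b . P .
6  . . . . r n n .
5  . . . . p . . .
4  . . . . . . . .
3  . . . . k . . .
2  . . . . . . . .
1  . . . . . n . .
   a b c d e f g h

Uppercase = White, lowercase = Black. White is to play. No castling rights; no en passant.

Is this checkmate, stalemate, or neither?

checkmate

White to move; white king on h8.
In check: yes, from the black knight on g6.
King squares — g7: own pawn; h7: attacked by Nf6; g8: attacked by Nf6.
Legal moves for White: none.
In check with no legal moves → checkmate.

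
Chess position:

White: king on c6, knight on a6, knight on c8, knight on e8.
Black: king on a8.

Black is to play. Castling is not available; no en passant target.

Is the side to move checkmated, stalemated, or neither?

Black to move; black king on a8.
In check: no.
King squares — a7: attacked by Nc8; b7: attacked by Kc6; b8: attacked by Na6.
Legal moves for Black: none.
Not in check and no legal moves → stalemate.

stalemate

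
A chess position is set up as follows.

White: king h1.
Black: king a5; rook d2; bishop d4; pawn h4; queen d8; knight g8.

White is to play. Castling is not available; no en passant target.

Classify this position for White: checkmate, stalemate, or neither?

stalemate

White to move; white king on h1.
In check: no.
King squares — g1: attacked by Bd4; g2: attacked by Rd2; h2: attacked by Rd2.
Legal moves for White: none.
Not in check and no legal moves → stalemate.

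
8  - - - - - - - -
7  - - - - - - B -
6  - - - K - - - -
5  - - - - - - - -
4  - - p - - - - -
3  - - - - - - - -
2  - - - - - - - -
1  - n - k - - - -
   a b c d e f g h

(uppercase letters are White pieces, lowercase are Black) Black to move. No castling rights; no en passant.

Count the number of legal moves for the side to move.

Black to move; king on d1.
In check: no.
Legal moves: Ke2, Kd2, Kc2, Ke1, Kc1, Nc3, Na3, Nd2, c3.
Count: 9.

9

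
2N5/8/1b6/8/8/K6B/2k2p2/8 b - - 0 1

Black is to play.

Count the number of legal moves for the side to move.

Black to move; king on c2.
In check: no.
Legal moves: Bd8, Bc7, Ba7, Bc5+, Ba5, Bd4, Be3, Kd3, Kc3, Kd2, Kd1, Kc1, Kb1, f1=Q, f1=R, f1=B, f1=N.
Count: 17.

17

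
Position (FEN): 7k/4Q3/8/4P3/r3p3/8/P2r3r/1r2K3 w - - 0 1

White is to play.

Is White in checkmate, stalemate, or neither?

checkmate

White to move; white king on e1.
In check: yes, from the black rook on b1.
King squares — d1: attacked by Rb1; f1: attacked by Rb1; d2: attacked by Rh2; e2: attacked by Rd2; f2: attacked by Rd2.
Legal moves for White: none.
In check with no legal moves → checkmate.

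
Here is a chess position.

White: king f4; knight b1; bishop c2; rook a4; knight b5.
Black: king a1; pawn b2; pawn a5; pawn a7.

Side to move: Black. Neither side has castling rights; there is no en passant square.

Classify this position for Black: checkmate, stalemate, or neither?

Black to move; black king on a1.
In check: yes, from the white rook on a4.
King squares — b1: attacked by Bc2; a2: attacked by Ra4; b2: own pawn.
Legal moves for Black: none.
In check with no legal moves → checkmate.

checkmate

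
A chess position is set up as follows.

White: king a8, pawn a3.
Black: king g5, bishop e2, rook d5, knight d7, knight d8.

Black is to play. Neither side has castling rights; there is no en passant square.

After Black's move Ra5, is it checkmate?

After Ra5: white king on a8; in check: yes, from the black rook on a5.
King squares — a7: attacked by Ra5; b7: attacked by Nd8; b8: attacked by Nd7.
White has no legal moves → checkmate.

yes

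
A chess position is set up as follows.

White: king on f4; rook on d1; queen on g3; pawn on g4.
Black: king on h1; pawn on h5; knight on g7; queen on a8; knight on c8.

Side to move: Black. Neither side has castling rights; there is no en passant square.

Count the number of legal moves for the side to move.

Black to move; king on h1.
In check: yes, from the white rook on d1.
Legal moves: none.
Count: 0.

0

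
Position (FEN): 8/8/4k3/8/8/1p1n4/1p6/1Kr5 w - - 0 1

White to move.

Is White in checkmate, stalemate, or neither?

checkmate

White to move; white king on b1.
In check: yes, from the black rook on c1.
King squares — a1: attacked by Rc1; c1: attacked by Pb2; a2: attacked by Pb3; b2: attacked by Nd3; c2: attacked by Rc1.
Legal moves for White: none.
In check with no legal moves → checkmate.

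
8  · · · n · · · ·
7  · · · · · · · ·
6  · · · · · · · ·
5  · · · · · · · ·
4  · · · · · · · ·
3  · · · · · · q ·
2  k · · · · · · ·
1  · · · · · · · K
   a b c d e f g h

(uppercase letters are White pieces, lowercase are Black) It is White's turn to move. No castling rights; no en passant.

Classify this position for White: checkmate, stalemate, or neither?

stalemate

White to move; white king on h1.
In check: no.
King squares — g1: attacked by Qg3; g2: attacked by Qg3; h2: attacked by Qg3.
Legal moves for White: none.
Not in check and no legal moves → stalemate.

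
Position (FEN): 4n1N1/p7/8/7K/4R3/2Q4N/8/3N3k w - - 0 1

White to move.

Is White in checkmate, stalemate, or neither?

White to move; white king on h5.
In check: no.
Legal moves for White include: Ne7, Nh6, Nf6, Kh6, Kg6, Kg5, Kh4, Kg4, Rxe8, Re7, Re6, Re5, Rh4, Rg4, Rf4, Rd4, Rc4, Rb4, ... (list truncated; more exist).
White has legal moves and is not in check → neither.

neither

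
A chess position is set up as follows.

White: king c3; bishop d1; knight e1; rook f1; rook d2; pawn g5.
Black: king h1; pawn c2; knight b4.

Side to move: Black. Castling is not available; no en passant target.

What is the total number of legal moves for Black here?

0

Black to move; king on h1.
In check: yes, from the white rook on f1.
Legal moves: none.
Count: 0.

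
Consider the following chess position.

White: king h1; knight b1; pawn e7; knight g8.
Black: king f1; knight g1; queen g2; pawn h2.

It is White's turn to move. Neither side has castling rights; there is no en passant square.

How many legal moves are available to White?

0

White to move; king on h1.
In check: yes, from the black queen on g2.
Legal moves: none.
Count: 0.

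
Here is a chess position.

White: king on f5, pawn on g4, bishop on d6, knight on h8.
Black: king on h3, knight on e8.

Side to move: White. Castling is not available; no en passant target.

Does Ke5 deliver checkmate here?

After Ke5: black king on h3; in check: no.
Black is not in check, so this cannot be checkmate.

no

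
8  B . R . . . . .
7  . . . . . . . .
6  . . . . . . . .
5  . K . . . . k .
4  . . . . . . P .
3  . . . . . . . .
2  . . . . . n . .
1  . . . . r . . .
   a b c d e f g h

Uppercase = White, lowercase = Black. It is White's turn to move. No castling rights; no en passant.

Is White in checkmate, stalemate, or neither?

neither

White to move; white king on b5.
In check: no.
Legal moves for White include: Rh8, Rg8+, Rf8, Re8, Rd8, Rb8, Rc7, Rc6, Rc5+, Rc4, Rc3, Rc2, Rc1, Bb7, Bc6, Bd5, Be4, Bf3, ... (list truncated; more exist).
White has legal moves and is not in check → neither.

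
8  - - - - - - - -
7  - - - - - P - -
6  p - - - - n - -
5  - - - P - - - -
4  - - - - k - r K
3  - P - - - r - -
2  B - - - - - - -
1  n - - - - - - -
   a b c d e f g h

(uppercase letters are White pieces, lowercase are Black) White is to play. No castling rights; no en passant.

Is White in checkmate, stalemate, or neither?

White to move; white king on h4.
In check: yes, from the black rook on g4.
King squares — g3: attacked by Rf3; h3: attacked by Rf3; g4: attacked by Nf6; g5: attacked by Rg4; h5: attacked by Nf6.
Legal moves for White: none.
In check with no legal moves → checkmate.

checkmate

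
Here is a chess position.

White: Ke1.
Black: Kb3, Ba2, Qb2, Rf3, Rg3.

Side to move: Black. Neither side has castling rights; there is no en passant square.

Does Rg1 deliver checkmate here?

yes

After Rg1: white king on e1; in check: yes, from the black rook on g1.
King squares — d1: attacked by Rg1; f1: attacked by Rg1; d2: attacked by Qb2; e2: attacked by Qb2; f2: attacked by Qb2.
White has no legal moves → checkmate.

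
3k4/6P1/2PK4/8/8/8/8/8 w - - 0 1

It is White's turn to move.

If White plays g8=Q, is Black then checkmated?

yes

After g8=Q: black king on d8; in check: yes, from the white queen on g8.
King squares — c7: attacked by Kd6; d7: attacked by Pc6; e7: attacked by Kd6; c8: attacked by Qg8; e8: attacked by Qg8.
Black has no legal moves → checkmate.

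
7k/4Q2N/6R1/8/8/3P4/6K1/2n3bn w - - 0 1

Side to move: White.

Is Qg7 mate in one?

yes

After Qg7: black king on h8; in check: yes, from the white queen on g7.
King squares — g7: attacked by Rg6; h7: attacked by Qg7; g8: attacked by Qg7.
Black has no legal moves → checkmate.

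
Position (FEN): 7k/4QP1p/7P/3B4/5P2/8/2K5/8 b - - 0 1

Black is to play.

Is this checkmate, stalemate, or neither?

stalemate

Black to move; black king on h8.
In check: no.
King squares — g7: attacked by Ph6; h7: own pawn; g8: attacked by Pf7.
Legal moves for Black: none.
Not in check and no legal moves → stalemate.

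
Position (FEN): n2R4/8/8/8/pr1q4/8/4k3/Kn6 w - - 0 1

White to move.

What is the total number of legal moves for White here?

2

White to move; king on a1.
In check: yes, from the black queen on d4.
Legal moves: Ka2, Rxd4.
Count: 2.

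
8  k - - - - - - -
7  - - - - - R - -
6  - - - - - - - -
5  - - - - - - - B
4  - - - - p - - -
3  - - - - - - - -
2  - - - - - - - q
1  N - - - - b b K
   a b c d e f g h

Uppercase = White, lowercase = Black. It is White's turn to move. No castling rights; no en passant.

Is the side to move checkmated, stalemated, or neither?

checkmate

White to move; white king on h1.
In check: yes, from the black queen on h2.
King squares — g1: attacked by Qh2; g2: attacked by Bf1; h2: attacked by Bg1.
Legal moves for White: none.
In check with no legal moves → checkmate.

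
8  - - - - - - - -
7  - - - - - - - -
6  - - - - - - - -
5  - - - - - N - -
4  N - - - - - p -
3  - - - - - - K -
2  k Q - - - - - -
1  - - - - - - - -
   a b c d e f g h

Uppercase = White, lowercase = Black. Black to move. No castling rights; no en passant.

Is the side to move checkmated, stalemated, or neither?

checkmate

Black to move; black king on a2.
In check: yes, from the white queen on b2.
King squares — a1: attacked by Qb2; b1: attacked by Qb2; b2: attacked by Na4; a3: attacked by Qb2; b3: attacked by Qb2.
Legal moves for Black: none.
In check with no legal moves → checkmate.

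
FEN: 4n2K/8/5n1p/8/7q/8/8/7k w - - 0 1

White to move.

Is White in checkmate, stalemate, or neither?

White to move; white king on h8.
In check: no.
King squares — g7: attacked by Ne8; h7: attacked by Nf6; g8: attacked by Nf6.
Legal moves for White: none.
Not in check and no legal moves → stalemate.

stalemate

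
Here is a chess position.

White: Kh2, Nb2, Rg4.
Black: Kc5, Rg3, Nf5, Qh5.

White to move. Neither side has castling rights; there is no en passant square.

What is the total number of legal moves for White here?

1

White to move; king on h2.
In check: yes, from the black queen on h5.
Legal moves: Rh4.
Count: 1.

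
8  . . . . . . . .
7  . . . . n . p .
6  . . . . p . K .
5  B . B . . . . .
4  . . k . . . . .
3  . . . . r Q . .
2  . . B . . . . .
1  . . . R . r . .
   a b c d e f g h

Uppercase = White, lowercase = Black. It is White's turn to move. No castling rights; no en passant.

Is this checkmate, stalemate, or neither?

White to move; white king on g6.
In check: yes, from the black knight on e7.
King squares — f5: attacked by Pe6; g5: available; h5: available; f6: attacked by Pg7; h6: attacked by Pg7; f7: available; g7: available; h7: available.
Legal moves for White: Kh7, Kxg7, Kf7, Kh5, Kg5, Bxe7.
White is in check but has 6 legal moves → neither.

neither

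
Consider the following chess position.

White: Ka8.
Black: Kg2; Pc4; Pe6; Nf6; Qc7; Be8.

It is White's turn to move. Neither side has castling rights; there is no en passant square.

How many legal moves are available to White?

White to move; king on a8.
In check: no.
Legal moves: none.
Count: 0.

0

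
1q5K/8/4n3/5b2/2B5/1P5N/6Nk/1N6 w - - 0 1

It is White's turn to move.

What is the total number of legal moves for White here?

0

White to move; king on h8.
In check: yes, from the black queen on b8.
Legal moves: none.
Count: 0.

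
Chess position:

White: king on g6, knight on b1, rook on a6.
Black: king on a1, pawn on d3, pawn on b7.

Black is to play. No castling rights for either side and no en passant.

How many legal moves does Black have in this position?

3

Black to move; king on a1.
In check: yes, from the white rook on a6.
Legal moves: Kb2, Kxb1, bxa6.
Count: 3.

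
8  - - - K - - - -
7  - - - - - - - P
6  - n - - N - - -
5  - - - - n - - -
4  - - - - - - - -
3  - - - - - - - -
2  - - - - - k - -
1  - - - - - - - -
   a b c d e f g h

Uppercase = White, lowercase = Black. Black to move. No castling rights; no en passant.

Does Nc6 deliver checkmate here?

no

After Nc6: white king on d8; in check: yes, from the black knight on c6.
White has 2 legal replies: Ke8, Kc7.
In check but a legal move exists → not checkmate.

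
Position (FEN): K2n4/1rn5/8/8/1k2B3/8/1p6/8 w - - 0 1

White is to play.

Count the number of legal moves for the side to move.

0

White to move; king on a8.
In check: yes, from the black knight on c7.
Legal moves: none.
Count: 0.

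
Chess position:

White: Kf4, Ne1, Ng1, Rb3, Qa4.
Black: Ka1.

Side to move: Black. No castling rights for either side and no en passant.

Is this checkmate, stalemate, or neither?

Black to move; black king on a1.
In check: yes, from the white queen on a4.
King squares — b1: attacked by Rb3; a2: attacked by Qa4; b2: attacked by Rb3.
Legal moves for Black: none.
In check with no legal moves → checkmate.

checkmate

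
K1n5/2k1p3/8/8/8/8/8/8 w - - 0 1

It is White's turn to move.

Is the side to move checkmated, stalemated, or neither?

stalemate

White to move; white king on a8.
In check: no.
King squares — a7: attacked by Nc8; b7: attacked by Kc7; b8: attacked by Kc7.
Legal moves for White: none.
Not in check and no legal moves → stalemate.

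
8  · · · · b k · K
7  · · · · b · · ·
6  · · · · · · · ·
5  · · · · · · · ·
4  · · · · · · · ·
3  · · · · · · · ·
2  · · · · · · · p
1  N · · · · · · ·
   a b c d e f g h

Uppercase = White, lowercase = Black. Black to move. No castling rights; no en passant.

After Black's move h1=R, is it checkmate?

yes

After h1=R: white king on h8; in check: yes, from the black rook on h1.
King squares — g7: attacked by Kf8; h7: attacked by Rh1; g8: attacked by Kf8.
White has no legal moves → checkmate.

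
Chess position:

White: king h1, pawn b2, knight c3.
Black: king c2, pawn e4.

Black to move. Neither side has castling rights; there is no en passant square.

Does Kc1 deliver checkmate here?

After Kc1: white king on h1; in check: no.
White is not in check, so this cannot be checkmate.

no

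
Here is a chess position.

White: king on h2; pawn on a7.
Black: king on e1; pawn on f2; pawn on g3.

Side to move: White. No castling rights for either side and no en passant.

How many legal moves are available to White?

White to move; king on h2.
In check: yes, from the black pawn on g3.
Legal moves: Kh3, Kxg3, Kg2, Kh1.
Count: 4.

4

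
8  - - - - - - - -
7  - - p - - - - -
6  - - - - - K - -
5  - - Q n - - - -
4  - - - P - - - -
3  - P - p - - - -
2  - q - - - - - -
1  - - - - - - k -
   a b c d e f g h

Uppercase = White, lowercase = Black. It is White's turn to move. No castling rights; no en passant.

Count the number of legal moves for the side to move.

White to move; king on f6.
In check: yes, from the black knight on d5.
Legal moves: Kg7, Kf7, Kg6, Ke6, Kg5, Kf5, Ke5, Qxd5.
Count: 8.

8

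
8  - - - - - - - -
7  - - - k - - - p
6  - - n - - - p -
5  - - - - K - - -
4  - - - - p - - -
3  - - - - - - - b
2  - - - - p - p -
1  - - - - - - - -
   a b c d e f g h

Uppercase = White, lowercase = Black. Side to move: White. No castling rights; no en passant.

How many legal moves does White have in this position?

White to move; king on e5.
In check: yes, from the black knight on c6.
Legal moves: Kf6, Kd5, Kf4, Kxe4.
Count: 4.

4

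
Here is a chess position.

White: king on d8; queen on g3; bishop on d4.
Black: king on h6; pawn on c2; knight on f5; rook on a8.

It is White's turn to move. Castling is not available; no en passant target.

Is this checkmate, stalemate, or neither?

neither

White to move; white king on d8.
In check: yes, from the black rook on a8.
Legal moves for White: Kd7, Kc7, Qb8.
White is in check but has 3 legal moves → neither.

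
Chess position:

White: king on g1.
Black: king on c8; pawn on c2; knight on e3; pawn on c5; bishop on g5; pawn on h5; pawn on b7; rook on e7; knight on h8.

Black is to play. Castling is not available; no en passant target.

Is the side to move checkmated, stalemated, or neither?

Black to move; black king on c8.
In check: no.
Legal moves for Black include: Nf7, Ng6, Kd8, Kb8, Kd7, Kc7, Re8, Rh7, Rg7, Rf7, Rd7, Rc7, Re6, Re5, Re4, Bh6, Bf6, Bh4, ... (list truncated; more exist).
Black has legal moves and is not in check → neither.

neither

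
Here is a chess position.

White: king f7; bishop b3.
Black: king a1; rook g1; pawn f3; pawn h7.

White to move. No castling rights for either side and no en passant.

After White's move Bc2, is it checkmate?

no

After Bc2: black king on a1; in check: no.
Black is not in check, so this cannot be checkmate.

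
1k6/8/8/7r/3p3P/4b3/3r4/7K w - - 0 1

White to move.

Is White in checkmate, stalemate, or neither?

stalemate

White to move; white king on h1.
In check: no.
King squares — g1: attacked by Be3; g2: attacked by Rd2; h2: attacked by Rd2.
Legal moves for White: none.
Not in check and no legal moves → stalemate.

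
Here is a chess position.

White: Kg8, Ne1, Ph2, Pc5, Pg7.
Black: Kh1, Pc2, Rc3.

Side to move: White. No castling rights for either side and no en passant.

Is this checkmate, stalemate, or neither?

White to move; white king on g8.
In check: no.
Legal moves for White: Kh8, Kf8, Kh7, Kf7, Nf3, Nd3, Ng2, Nxc2, c6, h3, h4.
White has 11 legal moves and is not in check → neither.

neither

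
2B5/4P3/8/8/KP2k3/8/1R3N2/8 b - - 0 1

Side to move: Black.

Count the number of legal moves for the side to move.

6

Black to move; king on e4.
In check: yes, from the white knight on f2.
Legal moves: Ke5, Kd5, Kf4, Kd4, Kf3, Ke3.
Count: 6.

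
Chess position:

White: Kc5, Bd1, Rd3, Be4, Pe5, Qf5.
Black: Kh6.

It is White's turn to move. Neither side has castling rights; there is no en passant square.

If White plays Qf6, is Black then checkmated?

yes

After Qf6: black king on h6; in check: yes, from the white queen on f6.
King squares — g5: attacked by Qf6; h5: attacked by Bd1; g6: attacked by Be4; g7: attacked by Qf6; h7: attacked by Be4.
Black has no legal moves → checkmate.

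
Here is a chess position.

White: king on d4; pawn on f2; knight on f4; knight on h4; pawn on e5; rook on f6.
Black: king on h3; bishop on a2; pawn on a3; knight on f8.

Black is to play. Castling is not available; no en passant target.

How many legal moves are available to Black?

3

Black to move; king on h3.
In check: yes, from the white knight on f4.
Legal moves: Kxh4, Kg4, Kh2.
Count: 3.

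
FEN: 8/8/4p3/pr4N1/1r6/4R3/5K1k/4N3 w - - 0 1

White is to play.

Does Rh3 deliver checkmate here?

yes

After Rh3: black king on h2; in check: yes, from the white rook on h3.
King squares — g1: attacked by Kf2; h1: attacked by Rh3; g2: attacked by Ne1; g3: attacked by Kf2; h3: attacked by Ng5.
Black has no legal moves → checkmate.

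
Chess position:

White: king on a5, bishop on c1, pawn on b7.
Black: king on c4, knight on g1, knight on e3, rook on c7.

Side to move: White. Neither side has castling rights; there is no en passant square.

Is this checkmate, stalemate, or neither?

White to move; white king on a5.
In check: no.
Legal moves for White: Kb6, Ka6, Ka4, Bxe3, Ba3, Bd2, Bb2, b8=Q, b8=R, b8=B, b8=N.
White has 11 legal moves and is not in check → neither.

neither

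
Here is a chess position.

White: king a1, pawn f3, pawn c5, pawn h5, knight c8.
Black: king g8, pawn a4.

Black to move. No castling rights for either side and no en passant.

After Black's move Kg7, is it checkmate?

After Kg7: white king on a1; in check: no.
White is not in check, so this cannot be checkmate.

no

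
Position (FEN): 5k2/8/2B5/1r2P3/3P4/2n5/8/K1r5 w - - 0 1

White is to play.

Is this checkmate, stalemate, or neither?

checkmate

White to move; white king on a1.
In check: yes, from the black rook on c1.
King squares — b1: attacked by Rc1; a2: attacked by Nc3; b2: attacked by Rb5.
Legal moves for White: none.
In check with no legal moves → checkmate.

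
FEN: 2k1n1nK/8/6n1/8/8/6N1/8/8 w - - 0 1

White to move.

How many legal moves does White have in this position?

2

White to move; king on h8.
In check: yes, from the black knight on g6.
Legal moves: Kxg8, Kh7.
Count: 2.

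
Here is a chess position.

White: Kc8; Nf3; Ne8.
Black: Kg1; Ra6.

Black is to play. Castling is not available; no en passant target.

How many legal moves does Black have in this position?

Black to move; king on g1.
In check: yes, from the white knight on f3.
Legal moves: Kg2, Kf2, Kh1, Kf1.
Count: 4.

4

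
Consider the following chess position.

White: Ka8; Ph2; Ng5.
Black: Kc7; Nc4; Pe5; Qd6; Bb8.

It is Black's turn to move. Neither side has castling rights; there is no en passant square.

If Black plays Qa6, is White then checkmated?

yes

After Qa6: white king on a8; in check: yes, from the black queen on a6.
King squares — a7: attacked by Qa6; b7: attacked by Qa6; b8: attacked by Kc7.
White has no legal moves → checkmate.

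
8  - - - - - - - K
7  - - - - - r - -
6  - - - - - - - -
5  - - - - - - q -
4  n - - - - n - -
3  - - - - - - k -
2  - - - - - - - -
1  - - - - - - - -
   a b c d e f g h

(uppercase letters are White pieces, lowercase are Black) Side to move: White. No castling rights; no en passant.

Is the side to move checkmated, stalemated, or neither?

White to move; white king on h8.
In check: no.
King squares — g7: attacked by Qg5; h7: attacked by Rf7; g8: attacked by Qg5.
Legal moves for White: none.
Not in check and no legal moves → stalemate.

stalemate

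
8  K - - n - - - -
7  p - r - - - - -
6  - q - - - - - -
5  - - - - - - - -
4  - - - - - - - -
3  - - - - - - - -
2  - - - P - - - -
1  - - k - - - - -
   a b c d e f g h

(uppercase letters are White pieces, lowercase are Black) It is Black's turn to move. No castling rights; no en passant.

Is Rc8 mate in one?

yes

After Rc8: white king on a8; in check: yes, from the black rook on c8.
King squares — a7: attacked by Qb6; b7: attacked by Qb6; b8: attacked by Qb6.
White has no legal moves → checkmate.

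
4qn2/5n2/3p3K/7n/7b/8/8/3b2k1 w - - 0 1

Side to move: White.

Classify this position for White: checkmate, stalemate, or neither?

White to move; white king on h6.
In check: yes, from the black knight on f7.
King squares — g5: attacked by Bh4; h5: attacked by Bd1; g6: attacked by Nf8; g7: attacked by Nh5; h7: attacked by Nf8.
Legal moves for White: none.
In check with no legal moves → checkmate.

checkmate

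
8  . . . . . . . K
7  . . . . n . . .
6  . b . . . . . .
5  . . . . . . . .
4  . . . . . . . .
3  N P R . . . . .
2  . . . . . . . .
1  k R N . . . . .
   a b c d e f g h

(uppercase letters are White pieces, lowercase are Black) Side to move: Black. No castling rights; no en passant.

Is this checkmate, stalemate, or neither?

Black to move; black king on a1.
In check: yes, from the white rook on b1.
King squares — b1: attacked by Na3; a2: attacked by Nc1; b2: attacked by Rb1.
Legal moves for Black: none.
In check with no legal moves → checkmate.

checkmate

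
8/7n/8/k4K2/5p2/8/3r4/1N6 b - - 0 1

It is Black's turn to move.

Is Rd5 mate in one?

After Rd5: white king on f5; in check: yes, from the black rook on d5.
White has 5 legal replies: Kg6, Ke6, Kg4, Kxf4, Ke4.
In check but a legal move exists → not checkmate.

no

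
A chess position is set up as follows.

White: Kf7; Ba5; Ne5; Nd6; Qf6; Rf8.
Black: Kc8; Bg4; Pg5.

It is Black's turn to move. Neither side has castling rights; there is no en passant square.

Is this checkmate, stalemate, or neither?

checkmate

Black to move; black king on c8.
In check: yes, from the white knight on d6 and the white rook on f8.
King squares — b7: attacked by Nd6; c7: attacked by Ba5; d7: attacked by Ne5; b8: attacked by Rf8; d8: attacked by Ba5.
Legal moves for Black: none.
In check with no legal moves → checkmate.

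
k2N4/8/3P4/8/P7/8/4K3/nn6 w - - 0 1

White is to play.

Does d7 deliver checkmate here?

After d7: black king on a8; in check: no.
Black is not in check, so this cannot be checkmate.

no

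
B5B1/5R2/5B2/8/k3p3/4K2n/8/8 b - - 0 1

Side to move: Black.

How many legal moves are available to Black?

Black to move; king on a4.
In check: no.
Legal moves: Kb5, Ka5, Kb4, Kb3, Ka3, Ng5, Nf4, Nf2, Ng1.
Count: 9.

9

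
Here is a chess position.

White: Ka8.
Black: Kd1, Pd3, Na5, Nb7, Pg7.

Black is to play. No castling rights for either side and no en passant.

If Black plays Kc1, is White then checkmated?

After Kc1: white king on a8; in check: no.
White is not in check, so this cannot be checkmate.

no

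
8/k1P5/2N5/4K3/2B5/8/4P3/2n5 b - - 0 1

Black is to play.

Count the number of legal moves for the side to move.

Black to move; king on a7.
In check: yes, from the white knight on c6.
Legal moves: Ka8, Kb7, Kb6.
Count: 3.

3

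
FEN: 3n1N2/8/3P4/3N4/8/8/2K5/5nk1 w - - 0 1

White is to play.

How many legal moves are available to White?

White to move; king on c2.
In check: no.
Legal moves: Nh7, Nd7, Ng6, Ne6, Ne7, Nc7, Nf6, Nb6, Nf4, Nb4, Ne3, Nc3, Kd3, Kc3, Kb3, Kb2, Kd1, Kc1, Kb1, d7.
Count: 20.

20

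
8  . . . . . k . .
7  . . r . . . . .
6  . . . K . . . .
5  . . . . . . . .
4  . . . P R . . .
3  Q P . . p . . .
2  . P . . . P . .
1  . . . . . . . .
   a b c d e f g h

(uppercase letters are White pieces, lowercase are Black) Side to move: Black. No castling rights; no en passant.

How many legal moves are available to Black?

19

Black to move; king on f8.
In check: no.
Legal moves: Kg8, Kg7, Kf7, Rc8, Rh7, Rg7, Rf7, Re7, Rd7+, Rb7, Ra7, Rc6+, Rc5, Rc4, Rc3, Rc2, Rc1, exf2, e2.
Count: 19.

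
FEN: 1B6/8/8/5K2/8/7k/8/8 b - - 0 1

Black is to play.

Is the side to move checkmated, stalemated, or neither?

Black to move; black king on h3.
In check: no.
Legal moves for Black: Kh4, Kg2.
Black has 2 legal moves and is not in check → neither.

neither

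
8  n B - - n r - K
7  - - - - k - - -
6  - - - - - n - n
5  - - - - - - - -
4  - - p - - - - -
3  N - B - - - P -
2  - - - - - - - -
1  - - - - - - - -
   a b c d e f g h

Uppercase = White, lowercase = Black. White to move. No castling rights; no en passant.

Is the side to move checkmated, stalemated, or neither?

White to move; white king on h8.
In check: yes, from the black rook on f8.
King squares — g7: attacked by Ne8; h7: attacked by Nf6; g8: attacked by Nf6.
Legal moves for White: none.
In check with no legal moves → checkmate.

checkmate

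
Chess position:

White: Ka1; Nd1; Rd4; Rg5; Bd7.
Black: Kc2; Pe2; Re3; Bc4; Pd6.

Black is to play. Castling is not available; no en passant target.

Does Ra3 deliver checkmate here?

yes

After Ra3: white king on a1; in check: yes, from the black rook on a3.
King squares — b1: attacked by Kc2; a2: attacked by Ra3; b2: attacked by Kc2.
White has no legal moves → checkmate.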